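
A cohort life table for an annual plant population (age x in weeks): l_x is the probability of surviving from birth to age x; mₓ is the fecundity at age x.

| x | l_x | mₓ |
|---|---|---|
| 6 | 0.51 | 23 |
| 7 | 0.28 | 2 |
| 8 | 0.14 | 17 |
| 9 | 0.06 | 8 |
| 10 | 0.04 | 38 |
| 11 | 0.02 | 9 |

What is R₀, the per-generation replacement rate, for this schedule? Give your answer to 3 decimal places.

R₀ = Σ l_x mₓ:
  age 6: 0.51 × 23 = 11.7300
  age 7: 0.28 × 2 = 0.5600
  age 8: 0.14 × 17 = 2.3800
  age 9: 0.06 × 8 = 0.4800
  age 10: 0.04 × 38 = 1.5200
  age 11: 0.02 × 9 = 0.1800
R₀ = 11.7300 + 0.5600 + 2.3800 + 0.4800 + 1.5200 + 0.1800 = 16.8500

16.850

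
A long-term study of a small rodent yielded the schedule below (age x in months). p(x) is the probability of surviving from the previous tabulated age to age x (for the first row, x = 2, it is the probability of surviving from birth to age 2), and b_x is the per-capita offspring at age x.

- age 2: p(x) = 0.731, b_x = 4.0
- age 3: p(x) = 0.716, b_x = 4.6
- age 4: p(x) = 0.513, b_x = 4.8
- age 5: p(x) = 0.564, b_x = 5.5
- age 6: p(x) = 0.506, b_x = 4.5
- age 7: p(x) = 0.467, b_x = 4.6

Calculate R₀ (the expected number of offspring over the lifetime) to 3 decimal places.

7.963

Survivorship from birth: l_x = p_2·p_3·…·p_x.
  l_2 = 0.73100
  l_3 = 0.52340
  l_4 = 0.26850
  l_5 = 0.15144
  l_6 = 0.07663
  l_7 = 0.03578
R₀ = Σ l_x b_x:
  age 2: 0.73100 × 4.0 = 2.9240
  age 3: 0.52340 × 4.6 = 2.4076
  age 4: 0.26850 × 4.8 = 1.2888
  age 5: 0.15144 × 5.5 = 0.8329
  age 6: 0.07663 × 4.5 = 0.3448
  age 7: 0.03578 × 4.6 = 0.1646
R₀ = 2.9240 + 2.4076 + 1.2888 + 0.8329 + 0.3448 + 0.1646 = 7.9628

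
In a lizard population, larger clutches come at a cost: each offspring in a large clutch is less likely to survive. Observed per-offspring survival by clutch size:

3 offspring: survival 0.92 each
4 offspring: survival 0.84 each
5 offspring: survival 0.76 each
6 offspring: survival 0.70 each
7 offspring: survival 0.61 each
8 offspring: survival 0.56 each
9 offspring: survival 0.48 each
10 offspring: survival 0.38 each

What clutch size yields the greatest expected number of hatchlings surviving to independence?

Expected hatchlings surviving to independence = c × s(c):
  c=3: 3 × 0.92 = 2.760
  c=4: 4 × 0.84 = 3.360
  c=5: 5 × 0.76 = 3.800
  c=6: 6 × 0.70 = 4.200
  c=7: 7 × 0.61 = 4.270
  c=8: 8 × 0.56 = 4.480
  c=9: 9 × 0.48 = 4.320
  c=10: 10 × 0.38 = 3.800
Maximum at c = 8 (4.480 hatchlings surviving to independence).

8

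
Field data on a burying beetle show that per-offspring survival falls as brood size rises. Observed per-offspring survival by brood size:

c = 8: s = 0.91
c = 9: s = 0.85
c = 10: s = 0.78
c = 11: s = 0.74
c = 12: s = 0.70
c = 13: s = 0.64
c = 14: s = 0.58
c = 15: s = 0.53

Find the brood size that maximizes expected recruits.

12

Expected recruits = c × s(c):
  c=8: 8 × 0.91 = 7.280
  c=9: 9 × 0.85 = 7.650
  c=10: 10 × 0.78 = 7.800
  c=11: 11 × 0.74 = 8.140
  c=12: 12 × 0.70 = 8.400
  c=13: 13 × 0.64 = 8.320
  c=14: 14 × 0.58 = 8.120
  c=15: 15 × 0.53 = 7.950
Maximum at c = 12 (8.400 recruits).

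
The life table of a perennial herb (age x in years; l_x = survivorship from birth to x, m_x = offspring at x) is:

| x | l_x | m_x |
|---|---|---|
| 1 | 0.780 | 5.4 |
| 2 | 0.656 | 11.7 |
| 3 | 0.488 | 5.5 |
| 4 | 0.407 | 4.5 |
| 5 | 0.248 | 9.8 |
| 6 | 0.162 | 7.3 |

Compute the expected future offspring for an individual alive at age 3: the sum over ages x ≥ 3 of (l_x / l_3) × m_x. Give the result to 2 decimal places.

l_3 = 0.488. Conditional survival from age 3 to x is l_x / l_3.
  x=3: (0.488/0.488) × 5.5 = 5.5000
  x=4: (0.407/0.488) × 4.5 = 3.7531
  x=5: (0.248/0.488) × 9.8 = 4.9803
  x=6: (0.162/0.488) × 7.3 = 2.4234
Sum = 5.5000 + 3.7531 + 4.9803 + 2.4234 = 16.6568

16.66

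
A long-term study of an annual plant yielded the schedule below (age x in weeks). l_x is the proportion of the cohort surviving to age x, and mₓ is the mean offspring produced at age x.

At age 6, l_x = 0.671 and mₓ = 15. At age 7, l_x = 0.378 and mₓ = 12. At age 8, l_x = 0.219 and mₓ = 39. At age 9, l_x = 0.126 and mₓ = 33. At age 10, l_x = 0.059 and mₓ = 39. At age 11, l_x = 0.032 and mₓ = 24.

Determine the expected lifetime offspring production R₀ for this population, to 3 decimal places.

R₀ = Σ l_x mₓ:
  age 6: 0.671 × 15 = 10.0650
  age 7: 0.378 × 12 = 4.5360
  age 8: 0.219 × 39 = 8.5410
  age 9: 0.126 × 33 = 4.1580
  age 10: 0.059 × 39 = 2.3010
  age 11: 0.032 × 24 = 0.7680
R₀ = 10.0650 + 4.5360 + 8.5410 + 4.1580 + 2.3010 + 0.7680 = 30.3690

30.369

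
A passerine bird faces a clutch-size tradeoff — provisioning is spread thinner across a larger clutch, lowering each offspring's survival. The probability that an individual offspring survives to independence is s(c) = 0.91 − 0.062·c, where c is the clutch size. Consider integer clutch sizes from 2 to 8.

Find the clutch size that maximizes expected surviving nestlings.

7

Expected surviving nestlings = c × s(c):
  c=2: 2 × 0.786 = 1.572
  c=3: 3 × 0.724 = 2.172
  c=4: 4 × 0.662 = 2.648
  c=5: 5 × 0.600 = 3.000
  c=6: 6 × 0.538 = 3.228
  c=7: 7 × 0.476 = 3.332
  c=8: 8 × 0.414 = 3.312
Maximum at c = 7 (3.332 surviving nestlings).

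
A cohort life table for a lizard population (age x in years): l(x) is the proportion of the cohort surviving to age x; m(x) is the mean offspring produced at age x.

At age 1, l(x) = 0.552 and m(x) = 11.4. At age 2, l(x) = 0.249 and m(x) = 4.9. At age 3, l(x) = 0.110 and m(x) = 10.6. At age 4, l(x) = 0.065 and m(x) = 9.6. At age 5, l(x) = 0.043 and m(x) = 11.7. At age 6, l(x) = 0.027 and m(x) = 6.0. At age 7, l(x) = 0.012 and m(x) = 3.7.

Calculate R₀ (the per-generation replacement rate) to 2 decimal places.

10.01

R₀ = Σ l(x) m(x):
  age 1: 0.552 × 11.4 = 6.2928
  age 2: 0.249 × 4.9 = 1.2201
  age 3: 0.110 × 10.6 = 1.1660
  age 4: 0.065 × 9.6 = 0.6240
  age 5: 0.043 × 11.7 = 0.5031
  age 6: 0.027 × 6.0 = 0.1620
  age 7: 0.012 × 3.7 = 0.0444
R₀ = 6.2928 + 1.2201 + 1.1660 + 0.6240 + 0.5031 + 0.1620 + 0.0444 = 10.0124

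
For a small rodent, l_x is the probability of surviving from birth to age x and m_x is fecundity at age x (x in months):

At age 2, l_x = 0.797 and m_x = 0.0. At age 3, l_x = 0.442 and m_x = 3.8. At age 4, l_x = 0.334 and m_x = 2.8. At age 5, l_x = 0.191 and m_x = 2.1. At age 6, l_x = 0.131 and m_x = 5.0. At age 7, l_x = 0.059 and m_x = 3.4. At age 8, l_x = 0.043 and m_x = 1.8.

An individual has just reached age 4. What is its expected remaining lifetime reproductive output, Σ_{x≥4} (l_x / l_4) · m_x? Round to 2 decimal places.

l_4 = 0.334. Conditional survival from age 4 to x is l_x / l_4.
  x=4: (0.334/0.334) × 2.8 = 2.8000
  x=5: (0.191/0.334) × 2.1 = 1.2009
  x=6: (0.131/0.334) × 5.0 = 1.9611
  x=7: (0.059/0.334) × 3.4 = 0.6006
  x=8: (0.043/0.334) × 1.8 = 0.2317
Sum = 2.8000 + 1.2009 + 1.9611 + 0.6006 + 0.2317 = 6.7943

6.79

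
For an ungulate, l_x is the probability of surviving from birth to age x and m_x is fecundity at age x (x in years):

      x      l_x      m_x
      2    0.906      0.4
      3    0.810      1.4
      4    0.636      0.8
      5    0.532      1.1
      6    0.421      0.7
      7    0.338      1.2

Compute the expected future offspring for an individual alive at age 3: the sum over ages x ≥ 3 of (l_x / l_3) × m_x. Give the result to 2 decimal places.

3.62

l_3 = 0.810. Conditional survival from age 3 to x is l_x / l_3.
  x=3: (0.810/0.810) × 1.4 = 1.4000
  x=4: (0.636/0.810) × 0.8 = 0.6281
  x=5: (0.532/0.810) × 1.1 = 0.7225
  x=6: (0.421/0.810) × 0.7 = 0.3638
  x=7: (0.338/0.810) × 1.2 = 0.5007
Sum = 1.4000 + 0.6281 + 0.7225 + 0.3638 + 0.5007 = 3.6152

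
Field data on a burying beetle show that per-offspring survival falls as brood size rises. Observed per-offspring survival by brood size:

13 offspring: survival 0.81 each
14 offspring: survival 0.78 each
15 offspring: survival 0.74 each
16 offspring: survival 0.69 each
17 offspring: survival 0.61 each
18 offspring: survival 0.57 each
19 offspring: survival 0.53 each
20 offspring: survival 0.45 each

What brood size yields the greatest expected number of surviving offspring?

Expected surviving offspring = c × s(c):
  c=13: 13 × 0.81 = 10.530
  c=14: 14 × 0.78 = 10.920
  c=15: 15 × 0.74 = 11.100
  c=16: 16 × 0.69 = 11.040
  c=17: 17 × 0.61 = 10.370
  c=18: 18 × 0.57 = 10.260
  c=19: 19 × 0.53 = 10.070
  c=20: 20 × 0.45 = 9.000
Maximum at c = 15 (11.100 surviving offspring).

15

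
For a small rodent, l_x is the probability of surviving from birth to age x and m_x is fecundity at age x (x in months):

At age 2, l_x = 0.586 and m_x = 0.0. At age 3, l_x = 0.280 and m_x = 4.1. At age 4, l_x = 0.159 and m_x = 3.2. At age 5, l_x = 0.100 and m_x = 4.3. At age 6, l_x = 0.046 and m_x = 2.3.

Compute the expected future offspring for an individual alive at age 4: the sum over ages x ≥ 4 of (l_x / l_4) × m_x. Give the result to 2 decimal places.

l_4 = 0.159. Conditional survival from age 4 to x is l_x / l_4.
  x=4: (0.159/0.159) × 3.2 = 3.2000
  x=5: (0.100/0.159) × 4.3 = 2.7044
  x=6: (0.046/0.159) × 2.3 = 0.6654
Sum = 3.2000 + 2.7044 + 0.6654 = 6.5698

6.57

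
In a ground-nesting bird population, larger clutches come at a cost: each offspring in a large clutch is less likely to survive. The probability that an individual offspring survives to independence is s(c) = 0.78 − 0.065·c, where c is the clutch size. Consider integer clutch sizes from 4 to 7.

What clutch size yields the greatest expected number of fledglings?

Expected fledglings = c × s(c):
  c=4: 4 × 0.520 = 2.080
  c=5: 5 × 0.455 = 2.275
  c=6: 6 × 0.390 = 2.340
  c=7: 7 × 0.325 = 2.275
Maximum at c = 6 (2.340 fledglings).

6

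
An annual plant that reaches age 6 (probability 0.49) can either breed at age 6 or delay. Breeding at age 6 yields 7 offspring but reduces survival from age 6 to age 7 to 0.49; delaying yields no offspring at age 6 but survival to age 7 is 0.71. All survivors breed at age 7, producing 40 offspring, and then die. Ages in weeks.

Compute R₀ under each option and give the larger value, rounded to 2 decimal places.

breed at age 6: R₀ = 0.49 × (7 + 0.49 × 40) = 0.49 × 26.6000 = 13.0340
delay to age 7: R₀ = 0.49 × (0.71 × 40) = 0.49 × 28.4000 = 13.9160
Higher: delay to age 7 (13.9160).

13.92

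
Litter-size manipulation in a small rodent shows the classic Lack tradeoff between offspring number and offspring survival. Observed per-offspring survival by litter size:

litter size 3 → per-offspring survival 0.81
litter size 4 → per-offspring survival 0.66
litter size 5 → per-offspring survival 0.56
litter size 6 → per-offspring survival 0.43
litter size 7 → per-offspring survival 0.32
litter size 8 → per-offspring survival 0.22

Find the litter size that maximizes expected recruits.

5

Expected recruits = c × s(c):
  c=3: 3 × 0.81 = 2.430
  c=4: 4 × 0.66 = 2.640
  c=5: 5 × 0.56 = 2.800
  c=6: 6 × 0.43 = 2.580
  c=7: 7 × 0.32 = 2.240
  c=8: 8 × 0.22 = 1.760
Maximum at c = 5 (2.800 recruits).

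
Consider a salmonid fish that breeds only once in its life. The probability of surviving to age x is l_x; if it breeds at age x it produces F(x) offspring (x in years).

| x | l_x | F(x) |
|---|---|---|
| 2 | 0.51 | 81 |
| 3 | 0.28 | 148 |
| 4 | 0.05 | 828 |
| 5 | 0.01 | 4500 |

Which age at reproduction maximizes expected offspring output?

5

Expected offspring if breeding at age x = l_x × F(x):
  age 2: 0.51 × 81 = 41.310
  age 3: 0.28 × 148 = 41.440
  age 4: 0.05 × 828 = 41.400
  age 5: 0.01 × 4500 = 45.000
Maximum at age 5 (45.000).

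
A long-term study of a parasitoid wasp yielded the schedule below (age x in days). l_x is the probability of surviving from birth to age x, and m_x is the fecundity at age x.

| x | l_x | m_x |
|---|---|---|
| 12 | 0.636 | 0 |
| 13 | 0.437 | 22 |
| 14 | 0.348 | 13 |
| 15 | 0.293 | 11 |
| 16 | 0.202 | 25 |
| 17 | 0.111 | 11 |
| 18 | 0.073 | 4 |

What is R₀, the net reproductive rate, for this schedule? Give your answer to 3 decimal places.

23.924

R₀ = Σ l_x m_x:
  age 12: 0.636 × 0 = 0.0000
  age 13: 0.437 × 22 = 9.6140
  age 14: 0.348 × 13 = 4.5240
  age 15: 0.293 × 11 = 3.2230
  age 16: 0.202 × 25 = 5.0500
  age 17: 0.111 × 11 = 1.2210
  age 18: 0.073 × 4 = 0.2920
R₀ = 0.0000 + 9.6140 + 4.5240 + 3.2230 + 5.0500 + 1.2210 + 0.2920 = 23.9240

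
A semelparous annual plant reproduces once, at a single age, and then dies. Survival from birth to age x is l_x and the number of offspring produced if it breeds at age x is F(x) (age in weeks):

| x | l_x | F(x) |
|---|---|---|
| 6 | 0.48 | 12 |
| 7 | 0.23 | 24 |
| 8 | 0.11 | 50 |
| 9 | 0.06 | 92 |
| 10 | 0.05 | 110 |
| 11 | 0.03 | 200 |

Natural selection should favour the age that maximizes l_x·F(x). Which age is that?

11

Expected offspring if breeding at age x = l_x × F(x):
  age 6: 0.48 × 12 = 5.760
  age 7: 0.23 × 24 = 5.520
  age 8: 0.11 × 50 = 5.500
  age 9: 0.06 × 92 = 5.520
  age 10: 0.05 × 110 = 5.500
  age 11: 0.03 × 200 = 6.000
Maximum at age 11 (6.000).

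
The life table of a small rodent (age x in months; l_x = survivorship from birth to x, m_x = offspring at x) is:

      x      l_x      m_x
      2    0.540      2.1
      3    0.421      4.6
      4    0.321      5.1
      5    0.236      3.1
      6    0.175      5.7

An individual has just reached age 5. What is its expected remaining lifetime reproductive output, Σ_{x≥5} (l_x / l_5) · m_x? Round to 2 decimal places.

7.33

l_5 = 0.236. Conditional survival from age 5 to x is l_x / l_5.
  x=5: (0.236/0.236) × 3.1 = 3.1000
  x=6: (0.175/0.236) × 5.7 = 4.2267
Sum = 3.1000 + 4.2267 = 7.3267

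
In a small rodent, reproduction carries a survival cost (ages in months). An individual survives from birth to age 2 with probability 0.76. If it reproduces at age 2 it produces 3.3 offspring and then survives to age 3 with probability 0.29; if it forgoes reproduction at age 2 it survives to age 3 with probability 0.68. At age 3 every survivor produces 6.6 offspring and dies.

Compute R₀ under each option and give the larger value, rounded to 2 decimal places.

3.96

breed at age 2: R₀ = 0.76 × (3.3 + 0.29 × 6.6) = 0.76 × 5.2140 = 3.9626
delay to age 3: R₀ = 0.76 × (0.68 × 6.6) = 0.76 × 4.4880 = 3.4109
Higher: breed at age 2 (3.9626).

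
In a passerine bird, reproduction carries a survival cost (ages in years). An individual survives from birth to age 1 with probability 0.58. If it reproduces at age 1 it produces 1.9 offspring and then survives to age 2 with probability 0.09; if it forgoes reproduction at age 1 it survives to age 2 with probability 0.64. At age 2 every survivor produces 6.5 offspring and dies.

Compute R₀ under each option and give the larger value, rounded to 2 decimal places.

breed at age 1: R₀ = 0.58 × (1.9 + 0.09 × 6.5) = 0.58 × 2.4850 = 1.4413
delay to age 2: R₀ = 0.58 × (0.64 × 6.5) = 0.58 × 4.1600 = 2.4128
Higher: delay to age 2 (2.4128).

2.41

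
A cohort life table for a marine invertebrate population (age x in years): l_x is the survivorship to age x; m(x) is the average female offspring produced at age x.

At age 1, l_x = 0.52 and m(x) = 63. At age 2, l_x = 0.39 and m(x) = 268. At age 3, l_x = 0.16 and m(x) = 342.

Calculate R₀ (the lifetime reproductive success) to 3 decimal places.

192.000

R₀ = Σ l_x m(x):
  age 1: 0.52 × 63 = 32.7600
  age 2: 0.39 × 268 = 104.5200
  age 3: 0.16 × 342 = 54.7200
R₀ = 32.7600 + 104.5200 + 54.7200 = 192.0000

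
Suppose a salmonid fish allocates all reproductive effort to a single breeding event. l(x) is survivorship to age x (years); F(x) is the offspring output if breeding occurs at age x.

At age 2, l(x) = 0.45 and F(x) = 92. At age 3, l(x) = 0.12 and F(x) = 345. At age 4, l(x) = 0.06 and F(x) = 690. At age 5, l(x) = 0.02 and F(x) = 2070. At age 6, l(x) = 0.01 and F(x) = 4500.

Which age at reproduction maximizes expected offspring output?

6

Expected offspring if breeding at age x = l(x) × F(x):
  age 2: 0.45 × 92 = 41.400
  age 3: 0.12 × 345 = 41.400
  age 4: 0.06 × 690 = 41.400
  age 5: 0.02 × 2070 = 41.400
  age 6: 0.01 × 4500 = 45.000
Maximum at age 6 (45.000).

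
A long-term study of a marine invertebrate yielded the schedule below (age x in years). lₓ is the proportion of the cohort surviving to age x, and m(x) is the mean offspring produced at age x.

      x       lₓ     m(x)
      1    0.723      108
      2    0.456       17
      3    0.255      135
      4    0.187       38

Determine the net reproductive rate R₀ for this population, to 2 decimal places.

R₀ = Σ lₓ m(x):
  age 1: 0.723 × 108 = 78.0840
  age 2: 0.456 × 17 = 7.7520
  age 3: 0.255 × 135 = 34.4250
  age 4: 0.187 × 38 = 7.1060
R₀ = 78.0840 + 7.7520 + 34.4250 + 7.1060 = 127.3670

127.37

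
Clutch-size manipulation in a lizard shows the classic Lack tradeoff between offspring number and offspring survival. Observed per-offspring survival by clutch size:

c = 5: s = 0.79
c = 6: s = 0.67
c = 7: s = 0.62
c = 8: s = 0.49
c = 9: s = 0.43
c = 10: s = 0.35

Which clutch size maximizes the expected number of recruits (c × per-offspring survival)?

7

Expected recruits = c × s(c):
  c=5: 5 × 0.79 = 3.950
  c=6: 6 × 0.67 = 4.020
  c=7: 7 × 0.62 = 4.340
  c=8: 8 × 0.49 = 3.920
  c=9: 9 × 0.43 = 3.870
  c=10: 10 × 0.35 = 3.500
Maximum at c = 7 (4.340 recruits).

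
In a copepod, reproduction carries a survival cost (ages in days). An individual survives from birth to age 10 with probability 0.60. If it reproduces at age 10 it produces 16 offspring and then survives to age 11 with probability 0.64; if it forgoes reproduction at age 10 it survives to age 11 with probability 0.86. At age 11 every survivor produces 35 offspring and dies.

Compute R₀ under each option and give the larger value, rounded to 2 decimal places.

23.04

breed at age 10: R₀ = 0.60 × (16 + 0.64 × 35) = 0.60 × 38.4000 = 23.0400
delay to age 11: R₀ = 0.60 × (0.86 × 35) = 0.60 × 30.1000 = 18.0600
Higher: breed at age 10 (23.0400).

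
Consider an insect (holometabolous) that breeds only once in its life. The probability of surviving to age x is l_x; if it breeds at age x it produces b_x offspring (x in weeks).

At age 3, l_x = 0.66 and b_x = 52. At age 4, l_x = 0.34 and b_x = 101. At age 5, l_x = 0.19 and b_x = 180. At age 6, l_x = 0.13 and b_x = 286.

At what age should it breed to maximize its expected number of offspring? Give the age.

6

Expected offspring if breeding at age x = l_x × b_x:
  age 3: 0.66 × 52 = 34.320
  age 4: 0.34 × 101 = 34.340
  age 5: 0.19 × 180 = 34.200
  age 6: 0.13 × 286 = 37.180
Maximum at age 6 (37.180).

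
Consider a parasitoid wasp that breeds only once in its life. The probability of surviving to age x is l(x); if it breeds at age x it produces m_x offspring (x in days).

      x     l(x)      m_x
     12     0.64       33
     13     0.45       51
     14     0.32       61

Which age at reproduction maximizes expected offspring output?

Expected offspring if breeding at age x = l(x) × m_x:
  age 12: 0.64 × 33 = 21.120
  age 13: 0.45 × 51 = 22.950
  age 14: 0.32 × 61 = 19.520
Maximum at age 13 (22.950).

13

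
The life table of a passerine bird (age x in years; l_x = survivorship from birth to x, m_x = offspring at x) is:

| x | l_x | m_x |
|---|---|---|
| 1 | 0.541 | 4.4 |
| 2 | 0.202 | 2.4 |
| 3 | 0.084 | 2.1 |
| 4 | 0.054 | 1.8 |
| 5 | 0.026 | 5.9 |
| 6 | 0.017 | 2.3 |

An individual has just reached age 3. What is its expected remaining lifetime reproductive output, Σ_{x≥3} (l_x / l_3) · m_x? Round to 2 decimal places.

5.55

l_3 = 0.084. Conditional survival from age 3 to x is l_x / l_3.
  x=3: (0.084/0.084) × 2.1 = 2.1000
  x=4: (0.054/0.084) × 1.8 = 1.1571
  x=5: (0.026/0.084) × 5.9 = 1.8262
  x=6: (0.017/0.084) × 2.3 = 0.4655
Sum = 2.1000 + 1.1571 + 1.8262 + 0.4655 = 5.5488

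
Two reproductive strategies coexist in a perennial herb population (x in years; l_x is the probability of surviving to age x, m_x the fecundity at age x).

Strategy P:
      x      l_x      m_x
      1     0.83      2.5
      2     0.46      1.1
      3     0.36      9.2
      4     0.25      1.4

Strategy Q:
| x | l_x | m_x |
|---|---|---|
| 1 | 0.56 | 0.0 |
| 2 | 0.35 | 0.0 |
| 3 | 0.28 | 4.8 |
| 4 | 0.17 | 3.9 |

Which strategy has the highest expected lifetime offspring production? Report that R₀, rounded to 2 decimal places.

6.24

Strategy P: R₀ = 0.83×2.5 + 0.46×1.1 + 0.36×9.2 + 0.25×1.4 = 6.2430
Strategy Q: R₀ = 0.56×0.0 + 0.35×0.0 + 0.28×4.8 + 0.17×3.9 = 2.0070
Highest R₀: strategy P with 6.2430.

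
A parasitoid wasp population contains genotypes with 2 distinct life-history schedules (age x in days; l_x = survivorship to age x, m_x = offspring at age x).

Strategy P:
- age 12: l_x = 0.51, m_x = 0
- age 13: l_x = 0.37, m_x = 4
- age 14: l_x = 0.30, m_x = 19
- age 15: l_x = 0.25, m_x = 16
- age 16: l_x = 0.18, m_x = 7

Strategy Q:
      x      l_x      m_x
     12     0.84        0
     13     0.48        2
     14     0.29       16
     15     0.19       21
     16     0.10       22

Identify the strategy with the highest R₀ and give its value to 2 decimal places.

Strategy P: R₀ = 0.51×0 + 0.37×4 + 0.30×19 + 0.25×16 + 0.18×7 = 12.4400
Strategy Q: R₀ = 0.84×0 + 0.48×2 + 0.29×16 + 0.19×21 + 0.10×22 = 11.7900
Highest R₀: strategy P with 12.4400.

12.44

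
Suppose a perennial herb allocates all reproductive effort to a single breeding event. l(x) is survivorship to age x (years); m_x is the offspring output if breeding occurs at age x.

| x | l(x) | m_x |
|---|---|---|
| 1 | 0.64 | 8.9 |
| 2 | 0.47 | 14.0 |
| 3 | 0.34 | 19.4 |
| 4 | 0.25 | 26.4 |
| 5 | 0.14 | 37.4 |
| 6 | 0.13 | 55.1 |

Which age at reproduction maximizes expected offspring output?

6

Expected offspring if breeding at age x = l(x) × m_x:
  age 1: 0.64 × 8.9 = 5.696
  age 2: 0.47 × 14.0 = 6.580
  age 3: 0.34 × 19.4 = 6.596
  age 4: 0.25 × 26.4 = 6.600
  age 5: 0.14 × 37.4 = 5.236
  age 6: 0.13 × 55.1 = 7.163
Maximum at age 6 (7.163).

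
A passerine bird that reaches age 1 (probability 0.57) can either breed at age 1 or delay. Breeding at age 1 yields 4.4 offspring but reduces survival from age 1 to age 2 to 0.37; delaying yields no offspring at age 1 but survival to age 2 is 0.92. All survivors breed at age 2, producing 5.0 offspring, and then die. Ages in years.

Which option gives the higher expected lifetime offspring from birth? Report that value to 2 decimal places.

3.56

breed at age 1: R₀ = 0.57 × (4.4 + 0.37 × 5.0) = 0.57 × 6.2500 = 3.5625
delay to age 2: R₀ = 0.57 × (0.92 × 5.0) = 0.57 × 4.6000 = 2.6220
Higher: breed at age 1 (3.5625).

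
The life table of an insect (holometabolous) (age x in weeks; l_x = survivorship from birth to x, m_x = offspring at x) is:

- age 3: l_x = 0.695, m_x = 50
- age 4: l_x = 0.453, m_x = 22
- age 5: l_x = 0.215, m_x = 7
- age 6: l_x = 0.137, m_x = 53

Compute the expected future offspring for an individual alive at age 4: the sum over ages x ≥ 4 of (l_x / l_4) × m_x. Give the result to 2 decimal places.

41.35

l_4 = 0.453. Conditional survival from age 4 to x is l_x / l_4.
  x=4: (0.453/0.453) × 22 = 22.0000
  x=5: (0.215/0.453) × 7 = 3.3223
  x=6: (0.137/0.453) × 53 = 16.0287
Sum = 22.0000 + 3.3223 + 16.0287 = 41.3510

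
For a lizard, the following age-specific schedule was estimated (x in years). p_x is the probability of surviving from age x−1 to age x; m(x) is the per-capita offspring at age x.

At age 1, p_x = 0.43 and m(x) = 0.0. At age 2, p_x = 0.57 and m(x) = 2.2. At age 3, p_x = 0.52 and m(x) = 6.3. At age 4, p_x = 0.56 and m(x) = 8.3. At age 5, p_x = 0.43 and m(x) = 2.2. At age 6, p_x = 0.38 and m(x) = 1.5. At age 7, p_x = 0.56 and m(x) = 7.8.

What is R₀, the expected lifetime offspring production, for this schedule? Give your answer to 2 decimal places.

2.07

Survivorship from birth: l_x = p_1·p_2·…·p_x.
  l_1 = 0.43000
  l_2 = 0.24510
  l_3 = 0.12745
  l_4 = 0.07137
  l_5 = 0.03069
  l_6 = 0.01166
  l_7 = 0.00653
R₀ = Σ l_x m(x):
  age 1: 0.43000 × 0.0 = 0.0000
  age 2: 0.24510 × 2.2 = 0.5392
  age 3: 0.12745 × 6.3 = 0.8029
  age 4: 0.07137 × 8.3 = 0.5924
  age 5: 0.03069 × 2.2 = 0.0675
  age 6: 0.01166 × 1.5 = 0.0175
  age 7: 0.00653 × 7.8 = 0.0509
R₀ = 0.0000 + 0.5392 + 0.8029 + 0.5924 + 0.0675 + 0.0175 + 0.0509 = 2.0705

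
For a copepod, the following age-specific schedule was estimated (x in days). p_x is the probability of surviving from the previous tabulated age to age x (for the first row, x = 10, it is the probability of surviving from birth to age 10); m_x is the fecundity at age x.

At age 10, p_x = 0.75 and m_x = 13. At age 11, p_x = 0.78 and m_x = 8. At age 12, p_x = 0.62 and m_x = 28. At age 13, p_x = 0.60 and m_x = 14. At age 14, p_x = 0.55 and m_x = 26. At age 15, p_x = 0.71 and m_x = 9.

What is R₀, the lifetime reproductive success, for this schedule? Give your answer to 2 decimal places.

31.51

Survivorship from birth: l_x = p_10·p_11·…·p_x.
  l_10 = 0.75000
  l_11 = 0.58500
  l_12 = 0.36270
  l_13 = 0.21762
  l_14 = 0.11969
  l_15 = 0.08498
R₀ = Σ l_x m_x:
  age 10: 0.75000 × 13 = 9.7500
  age 11: 0.58500 × 8 = 4.6800
  age 12: 0.36270 × 28 = 10.1556
  age 13: 0.21762 × 14 = 3.0467
  age 14: 0.11969 × 26 = 3.1119
  age 15: 0.08498 × 9 = 0.7648
R₀ = 9.7500 + 4.6800 + 10.1556 + 3.0467 + 3.1119 + 0.7648 = 31.5090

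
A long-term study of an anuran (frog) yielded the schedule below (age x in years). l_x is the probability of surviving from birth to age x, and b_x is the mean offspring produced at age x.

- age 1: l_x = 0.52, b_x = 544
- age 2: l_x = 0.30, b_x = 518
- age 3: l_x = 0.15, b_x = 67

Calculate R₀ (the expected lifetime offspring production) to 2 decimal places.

R₀ = Σ l_x b_x:
  age 1: 0.52 × 544 = 282.8800
  age 2: 0.30 × 518 = 155.4000
  age 3: 0.15 × 67 = 10.0500
R₀ = 282.8800 + 155.4000 + 10.0500 = 448.3300

448.33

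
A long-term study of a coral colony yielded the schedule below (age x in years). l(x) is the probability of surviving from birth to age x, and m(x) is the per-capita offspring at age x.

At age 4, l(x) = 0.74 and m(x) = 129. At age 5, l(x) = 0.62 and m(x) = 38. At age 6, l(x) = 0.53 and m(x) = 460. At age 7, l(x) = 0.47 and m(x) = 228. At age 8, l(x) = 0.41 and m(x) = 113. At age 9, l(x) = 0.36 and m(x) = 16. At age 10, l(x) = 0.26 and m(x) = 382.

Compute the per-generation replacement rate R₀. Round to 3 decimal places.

R₀ = Σ l(x) m(x):
  age 4: 0.74 × 129 = 95.4600
  age 5: 0.62 × 38 = 23.5600
  age 6: 0.53 × 460 = 243.8000
  age 7: 0.47 × 228 = 107.1600
  age 8: 0.41 × 113 = 46.3300
  age 9: 0.36 × 16 = 5.7600
  age 10: 0.26 × 382 = 99.3200
R₀ = 95.4600 + 23.5600 + 243.8000 + 107.1600 + 46.3300 + 5.7600 + 99.3200 = 621.3900

621.390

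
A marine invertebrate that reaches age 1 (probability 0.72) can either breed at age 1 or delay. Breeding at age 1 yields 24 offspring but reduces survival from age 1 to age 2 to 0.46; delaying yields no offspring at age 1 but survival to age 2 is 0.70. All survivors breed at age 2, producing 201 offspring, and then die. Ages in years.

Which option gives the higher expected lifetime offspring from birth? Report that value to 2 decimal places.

101.30

breed at age 1: R₀ = 0.72 × (24 + 0.46 × 201) = 0.72 × 116.4600 = 83.8512
delay to age 2: R₀ = 0.72 × (0.70 × 201) = 0.72 × 140.7000 = 101.3040
Higher: delay to age 2 (101.3040).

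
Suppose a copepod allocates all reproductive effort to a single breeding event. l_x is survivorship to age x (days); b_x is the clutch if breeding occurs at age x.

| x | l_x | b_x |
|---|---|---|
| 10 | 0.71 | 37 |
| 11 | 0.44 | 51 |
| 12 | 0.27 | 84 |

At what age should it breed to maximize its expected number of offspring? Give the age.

10

Expected offspring if breeding at age x = l_x × b_x:
  age 10: 0.71 × 37 = 26.270
  age 11: 0.44 × 51 = 22.440
  age 12: 0.27 × 84 = 22.680
Maximum at age 10 (26.270).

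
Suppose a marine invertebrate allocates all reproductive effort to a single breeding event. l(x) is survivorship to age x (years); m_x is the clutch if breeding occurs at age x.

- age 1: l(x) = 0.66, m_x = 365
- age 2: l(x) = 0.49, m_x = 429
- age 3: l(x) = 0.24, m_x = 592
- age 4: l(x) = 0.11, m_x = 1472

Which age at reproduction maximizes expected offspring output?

1

Expected offspring if breeding at age x = l(x) × m_x:
  age 1: 0.66 × 365 = 240.900
  age 2: 0.49 × 429 = 210.210
  age 3: 0.24 × 592 = 142.080
  age 4: 0.11 × 1472 = 161.920
Maximum at age 1 (240.900).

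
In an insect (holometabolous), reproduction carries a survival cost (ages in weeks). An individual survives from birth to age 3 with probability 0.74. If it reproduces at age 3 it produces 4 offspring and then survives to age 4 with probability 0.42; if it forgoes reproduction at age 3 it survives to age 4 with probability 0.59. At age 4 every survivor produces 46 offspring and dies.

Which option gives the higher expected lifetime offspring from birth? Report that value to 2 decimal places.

breed at age 3: R₀ = 0.74 × (4 + 0.42 × 46) = 0.74 × 23.3200 = 17.2568
delay to age 4: R₀ = 0.74 × (0.59 × 46) = 0.74 × 27.1400 = 20.0836
Higher: delay to age 4 (20.0836).

20.08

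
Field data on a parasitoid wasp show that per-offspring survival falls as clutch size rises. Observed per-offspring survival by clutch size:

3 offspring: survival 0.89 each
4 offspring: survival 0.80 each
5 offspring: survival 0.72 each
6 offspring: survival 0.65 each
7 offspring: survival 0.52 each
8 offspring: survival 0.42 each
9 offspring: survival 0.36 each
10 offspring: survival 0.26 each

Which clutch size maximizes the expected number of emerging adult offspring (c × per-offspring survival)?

6

Expected emerging adult offspring = c × s(c):
  c=3: 3 × 0.89 = 2.670
  c=4: 4 × 0.80 = 3.200
  c=5: 5 × 0.72 = 3.600
  c=6: 6 × 0.65 = 3.900
  c=7: 7 × 0.52 = 3.640
  c=8: 8 × 0.42 = 3.360
  c=9: 9 × 0.36 = 3.240
  c=10: 10 × 0.26 = 2.600
Maximum at c = 6 (3.900 emerging adult offspring).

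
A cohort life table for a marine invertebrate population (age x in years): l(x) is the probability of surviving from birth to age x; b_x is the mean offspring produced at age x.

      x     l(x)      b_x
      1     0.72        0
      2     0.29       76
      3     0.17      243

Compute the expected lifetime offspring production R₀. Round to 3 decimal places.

63.350

R₀ = Σ l(x) b_x:
  age 1: 0.72 × 0 = 0.0000
  age 2: 0.29 × 76 = 22.0400
  age 3: 0.17 × 243 = 41.3100
R₀ = 0.0000 + 22.0400 + 41.3100 = 63.3500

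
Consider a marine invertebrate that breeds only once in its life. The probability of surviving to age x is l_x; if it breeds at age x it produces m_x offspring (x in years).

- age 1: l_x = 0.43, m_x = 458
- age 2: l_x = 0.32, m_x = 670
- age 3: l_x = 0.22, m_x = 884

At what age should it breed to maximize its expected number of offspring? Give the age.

Expected offspring if breeding at age x = l_x × m_x:
  age 1: 0.43 × 458 = 196.940
  age 2: 0.32 × 670 = 214.400
  age 3: 0.22 × 884 = 194.480
Maximum at age 2 (214.400).

2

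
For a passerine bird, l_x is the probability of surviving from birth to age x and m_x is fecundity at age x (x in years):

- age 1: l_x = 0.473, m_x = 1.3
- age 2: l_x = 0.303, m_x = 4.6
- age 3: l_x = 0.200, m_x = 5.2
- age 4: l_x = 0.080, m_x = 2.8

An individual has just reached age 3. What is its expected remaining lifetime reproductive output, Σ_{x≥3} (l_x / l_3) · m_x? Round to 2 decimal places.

6.32

l_3 = 0.200. Conditional survival from age 3 to x is l_x / l_3.
  x=3: (0.200/0.200) × 5.2 = 5.2000
  x=4: (0.080/0.200) × 2.8 = 1.1200
Sum = 5.2000 + 1.1200 = 6.3200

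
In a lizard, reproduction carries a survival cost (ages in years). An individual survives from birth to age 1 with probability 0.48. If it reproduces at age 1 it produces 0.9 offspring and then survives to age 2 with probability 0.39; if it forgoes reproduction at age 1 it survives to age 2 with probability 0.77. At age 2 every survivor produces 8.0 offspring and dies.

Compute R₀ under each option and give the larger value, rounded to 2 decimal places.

breed at age 1: R₀ = 0.48 × (0.9 + 0.39 × 8.0) = 0.48 × 4.0200 = 1.9296
delay to age 2: R₀ = 0.48 × (0.77 × 8.0) = 0.48 × 6.1600 = 2.9568
Higher: delay to age 2 (2.9568).

2.96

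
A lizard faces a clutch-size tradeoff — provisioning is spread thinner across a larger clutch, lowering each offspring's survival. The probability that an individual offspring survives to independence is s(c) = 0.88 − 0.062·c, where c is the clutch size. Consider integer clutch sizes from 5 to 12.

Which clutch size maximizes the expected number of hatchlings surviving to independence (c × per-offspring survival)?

Expected hatchlings surviving to independence = c × s(c):
  c=5: 5 × 0.570 = 2.850
  c=6: 6 × 0.508 = 3.048
  c=7: 7 × 0.446 = 3.122
  c=8: 8 × 0.384 = 3.072
  c=9: 9 × 0.322 = 2.898
  c=10: 10 × 0.260 = 2.600
  c=11: 11 × 0.198 = 2.178
  c=12: 12 × 0.136 = 1.632
Maximum at c = 7 (3.122 hatchlings surviving to independence).

7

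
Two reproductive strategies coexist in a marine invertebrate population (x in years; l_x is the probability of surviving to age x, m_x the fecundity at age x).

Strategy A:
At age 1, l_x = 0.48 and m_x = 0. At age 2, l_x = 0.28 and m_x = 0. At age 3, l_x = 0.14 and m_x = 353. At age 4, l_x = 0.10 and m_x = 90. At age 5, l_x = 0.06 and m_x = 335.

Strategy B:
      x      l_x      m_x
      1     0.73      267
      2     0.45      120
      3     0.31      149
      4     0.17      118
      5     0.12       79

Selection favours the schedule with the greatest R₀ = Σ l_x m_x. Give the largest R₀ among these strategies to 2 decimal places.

324.64

Strategy A: R₀ = 0.48×0 + 0.28×0 + 0.14×353 + 0.10×90 + 0.06×335 = 78.5200
Strategy B: R₀ = 0.73×267 + 0.45×120 + 0.31×149 + 0.17×118 + 0.12×79 = 324.6400
Highest R₀: strategy B with 324.6400.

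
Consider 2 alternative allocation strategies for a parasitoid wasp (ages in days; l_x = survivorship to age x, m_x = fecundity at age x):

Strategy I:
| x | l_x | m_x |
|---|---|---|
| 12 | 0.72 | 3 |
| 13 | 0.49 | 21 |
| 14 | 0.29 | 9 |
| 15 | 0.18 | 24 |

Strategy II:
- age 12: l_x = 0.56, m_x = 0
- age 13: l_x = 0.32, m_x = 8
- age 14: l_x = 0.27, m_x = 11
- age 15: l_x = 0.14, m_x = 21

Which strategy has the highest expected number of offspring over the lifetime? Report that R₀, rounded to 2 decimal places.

Strategy I: R₀ = 0.72×3 + 0.49×21 + 0.29×9 + 0.18×24 = 19.3800
Strategy II: R₀ = 0.56×0 + 0.32×8 + 0.27×11 + 0.14×21 = 8.4700
Highest R₀: strategy I with 19.3800.

19.38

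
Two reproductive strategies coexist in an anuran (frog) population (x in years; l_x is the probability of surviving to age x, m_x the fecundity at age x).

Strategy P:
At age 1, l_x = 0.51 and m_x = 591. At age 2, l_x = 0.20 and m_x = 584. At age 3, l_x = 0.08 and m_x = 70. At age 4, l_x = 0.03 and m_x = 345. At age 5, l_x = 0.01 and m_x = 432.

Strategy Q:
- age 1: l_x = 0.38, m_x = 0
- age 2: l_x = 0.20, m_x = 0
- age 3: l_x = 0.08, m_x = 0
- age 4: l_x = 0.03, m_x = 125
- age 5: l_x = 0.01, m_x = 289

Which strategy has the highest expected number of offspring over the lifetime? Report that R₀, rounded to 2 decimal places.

Strategy P: R₀ = 0.51×591 + 0.20×584 + 0.08×70 + 0.03×345 + 0.01×432 = 438.4800
Strategy Q: R₀ = 0.38×0 + 0.20×0 + 0.08×0 + 0.03×125 + 0.01×289 = 6.6400
Highest R₀: strategy P with 438.4800.

438.48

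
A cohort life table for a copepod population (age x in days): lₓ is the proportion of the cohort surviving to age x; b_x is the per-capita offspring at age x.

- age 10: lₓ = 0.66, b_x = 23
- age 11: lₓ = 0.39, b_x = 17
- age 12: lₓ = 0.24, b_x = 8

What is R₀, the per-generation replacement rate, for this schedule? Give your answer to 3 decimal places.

R₀ = Σ lₓ b_x:
  age 10: 0.66 × 23 = 15.1800
  age 11: 0.39 × 17 = 6.6300
  age 12: 0.24 × 8 = 1.9200
R₀ = 15.1800 + 6.6300 + 1.9200 = 23.7300

23.730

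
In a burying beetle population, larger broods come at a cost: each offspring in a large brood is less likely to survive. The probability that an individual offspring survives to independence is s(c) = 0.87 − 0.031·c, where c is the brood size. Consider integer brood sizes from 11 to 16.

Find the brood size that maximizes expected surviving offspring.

14

Expected surviving offspring = c × s(c):
  c=11: 11 × 0.529 = 5.819
  c=12: 12 × 0.498 = 5.976
  c=13: 13 × 0.467 = 6.071
  c=14: 14 × 0.436 = 6.104
  c=15: 15 × 0.405 = 6.075
  c=16: 16 × 0.374 = 5.984
Maximum at c = 14 (6.104 surviving offspring).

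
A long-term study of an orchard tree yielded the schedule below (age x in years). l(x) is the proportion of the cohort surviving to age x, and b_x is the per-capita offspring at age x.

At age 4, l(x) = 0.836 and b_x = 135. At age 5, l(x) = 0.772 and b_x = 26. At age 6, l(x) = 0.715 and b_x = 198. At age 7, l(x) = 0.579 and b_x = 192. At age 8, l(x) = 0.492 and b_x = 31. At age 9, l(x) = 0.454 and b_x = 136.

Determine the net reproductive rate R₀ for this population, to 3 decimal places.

462.666

R₀ = Σ l(x) b_x:
  age 4: 0.836 × 135 = 112.8600
  age 5: 0.772 × 26 = 20.0720
  age 6: 0.715 × 198 = 141.5700
  age 7: 0.579 × 192 = 111.1680
  age 8: 0.492 × 31 = 15.2520
  age 9: 0.454 × 136 = 61.7440
R₀ = 112.8600 + 20.0720 + 141.5700 + 111.1680 + 15.2520 + 61.7440 = 462.6660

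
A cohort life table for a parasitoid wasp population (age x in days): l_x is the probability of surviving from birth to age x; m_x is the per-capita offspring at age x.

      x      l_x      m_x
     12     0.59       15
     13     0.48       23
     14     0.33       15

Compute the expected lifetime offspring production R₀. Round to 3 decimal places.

24.840

R₀ = Σ l_x m_x:
  age 12: 0.59 × 15 = 8.8500
  age 13: 0.48 × 23 = 11.0400
  age 14: 0.33 × 15 = 4.9500
R₀ = 8.8500 + 11.0400 + 4.9500 = 24.8400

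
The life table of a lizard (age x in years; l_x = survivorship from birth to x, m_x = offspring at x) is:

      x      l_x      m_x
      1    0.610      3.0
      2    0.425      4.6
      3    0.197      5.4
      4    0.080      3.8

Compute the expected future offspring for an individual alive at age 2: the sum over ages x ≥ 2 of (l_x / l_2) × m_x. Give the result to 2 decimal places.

7.82

l_2 = 0.425. Conditional survival from age 2 to x is l_x / l_2.
  x=2: (0.425/0.425) × 4.6 = 4.6000
  x=3: (0.197/0.425) × 5.4 = 2.5031
  x=4: (0.080/0.425) × 3.8 = 0.7153
Sum = 4.6000 + 2.5031 + 0.7153 = 7.8184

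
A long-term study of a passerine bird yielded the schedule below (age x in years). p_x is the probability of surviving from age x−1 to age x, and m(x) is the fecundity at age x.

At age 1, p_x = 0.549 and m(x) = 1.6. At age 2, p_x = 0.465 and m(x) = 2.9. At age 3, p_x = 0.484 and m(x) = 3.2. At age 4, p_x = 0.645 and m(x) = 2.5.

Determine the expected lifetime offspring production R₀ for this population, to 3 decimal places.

Survivorship from birth: l_x = p_1·p_2·…·p_x.
  l_1 = 0.54900
  l_2 = 0.25529
  l_3 = 0.12356
  l_4 = 0.07969
R₀ = Σ l_x m(x):
  age 1: 0.54900 × 1.6 = 0.8784
  age 2: 0.25529 × 2.9 = 0.7403
  age 3: 0.12356 × 3.2 = 0.3954
  age 4: 0.07969 × 2.5 = 0.1992
R₀ = 0.8784 + 0.7403 + 0.3954 + 0.1992 = 2.2134

2.213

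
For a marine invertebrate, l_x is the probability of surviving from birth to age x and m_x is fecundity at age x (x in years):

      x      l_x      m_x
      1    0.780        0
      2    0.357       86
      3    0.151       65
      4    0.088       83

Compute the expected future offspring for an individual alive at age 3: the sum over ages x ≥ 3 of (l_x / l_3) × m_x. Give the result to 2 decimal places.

113.37

l_3 = 0.151. Conditional survival from age 3 to x is l_x / l_3.
  x=3: (0.151/0.151) × 65 = 65.0000
  x=4: (0.088/0.151) × 83 = 48.3709
Sum = 65.0000 + 48.3709 = 113.3709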